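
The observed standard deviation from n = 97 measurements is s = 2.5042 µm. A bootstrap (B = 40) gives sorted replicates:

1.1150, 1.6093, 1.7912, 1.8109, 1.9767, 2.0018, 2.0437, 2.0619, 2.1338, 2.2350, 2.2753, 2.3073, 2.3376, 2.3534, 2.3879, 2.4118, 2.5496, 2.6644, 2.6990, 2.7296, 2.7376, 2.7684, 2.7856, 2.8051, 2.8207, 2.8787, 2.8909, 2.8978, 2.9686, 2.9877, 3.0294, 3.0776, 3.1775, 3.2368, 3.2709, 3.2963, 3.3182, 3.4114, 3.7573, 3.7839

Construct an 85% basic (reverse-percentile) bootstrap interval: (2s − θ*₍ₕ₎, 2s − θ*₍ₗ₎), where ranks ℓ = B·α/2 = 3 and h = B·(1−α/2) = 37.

(1.6902, 3.2172)

Percentile endpoints at ranks 3 and 37: θ*₍3₎ = 1.7912, θ*₍37₎ = 3.3182.
Basic interval reflects these around s:
  lower = 2 × 2.5042 − 3.3182 = 1.6902
  upper = 2 × 2.5042 − 1.7912 = 3.2172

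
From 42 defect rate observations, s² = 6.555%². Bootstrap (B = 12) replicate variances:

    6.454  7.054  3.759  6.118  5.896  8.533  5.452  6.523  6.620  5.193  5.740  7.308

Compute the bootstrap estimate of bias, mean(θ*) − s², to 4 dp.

bias = −0.3342

mean(θ*) = (6.454 + 7.054 + 3.759 + 6.118 + 5.896 + 8.533 + 5.452 + 6.523 + 6.620 + 5.193 + 5.740 + 7.308) / 12 = 6.22083
bias = 6.22083 − 6.555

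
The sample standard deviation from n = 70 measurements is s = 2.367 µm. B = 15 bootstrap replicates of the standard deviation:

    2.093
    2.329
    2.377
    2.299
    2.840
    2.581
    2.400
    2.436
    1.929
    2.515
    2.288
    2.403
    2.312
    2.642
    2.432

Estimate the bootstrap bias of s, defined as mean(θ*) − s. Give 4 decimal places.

bias = +0.0247

mean(θ*) = (2.093 + 2.329 + 2.377 + 2.299 + 2.840 + 2.581 + 2.400 + 2.436 + 1.929 + 2.515 + 2.288 + 2.403 + 2.312 + 2.642 + 2.432) / 15 = 2.39173
bias = 2.39173 − 2.367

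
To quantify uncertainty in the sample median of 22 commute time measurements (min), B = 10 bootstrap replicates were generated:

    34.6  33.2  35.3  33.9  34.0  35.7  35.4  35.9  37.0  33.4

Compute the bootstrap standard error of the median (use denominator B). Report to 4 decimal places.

SE* = 1.1603

Bootstrap SE is the standard deviation of the 10 replicate medians.
Mean of replicates: (34.6 + 33.2 + 35.3 + 33.9 + 34.0 + 35.7 + 35.4 + 35.9 + 37.0 + 33.4) / 10 = 348.40000 / 10 = 34.84000
Sum of squared deviations: (−0.24000)² + (−1.64000)² + (+0.46000)² + (−0.94000)² + (−0.84000)² + (+0.86000)² + (+0.56000)² + (+1.06000)² + (+2.16000)² + (−1.44000)² = 13.46400
Variance = 13.46400 / 10 = 1.34640
SE* = √1.34640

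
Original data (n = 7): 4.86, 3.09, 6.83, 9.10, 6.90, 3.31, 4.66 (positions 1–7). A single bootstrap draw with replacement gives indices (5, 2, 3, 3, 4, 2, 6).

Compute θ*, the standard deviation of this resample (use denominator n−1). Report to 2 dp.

θ* = 2.41

Resample values: 6.90, 3.09, 6.83, 6.83, 9.10, 3.09, 3.31.
Mean = 5.5929; sum of squared deviations = 34.8097
s² = 34.8097 / 6 = 5.8016
s = √5.8016 = 2.41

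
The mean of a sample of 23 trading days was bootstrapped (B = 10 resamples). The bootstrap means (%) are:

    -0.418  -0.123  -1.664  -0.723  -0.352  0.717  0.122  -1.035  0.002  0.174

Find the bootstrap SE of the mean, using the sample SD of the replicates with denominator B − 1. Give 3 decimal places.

Bootstrap SE is the standard deviation of the 10 replicate means.
Mean of replicates: ((-0.418) + (-0.123) + (-1.664) + (-0.723) + (-0.352) + 0.717 + 0.122 + (-1.035) + 0.002 + 0.174) / 10 = -3.3000 / 10 = -0.3300
Sum of squared deviations: (−0.0880)² + (+0.2070)² + (−1.3340)² + (−0.3930)² + (−0.0220)² + (+1.0470)² + (+0.4520)² + (−0.7050)² + (+0.3320)² + (+0.5040)² = 4.1469
Variance = 4.1469 / 9 = 0.4608
SE* = √0.4608

SE* = 0.679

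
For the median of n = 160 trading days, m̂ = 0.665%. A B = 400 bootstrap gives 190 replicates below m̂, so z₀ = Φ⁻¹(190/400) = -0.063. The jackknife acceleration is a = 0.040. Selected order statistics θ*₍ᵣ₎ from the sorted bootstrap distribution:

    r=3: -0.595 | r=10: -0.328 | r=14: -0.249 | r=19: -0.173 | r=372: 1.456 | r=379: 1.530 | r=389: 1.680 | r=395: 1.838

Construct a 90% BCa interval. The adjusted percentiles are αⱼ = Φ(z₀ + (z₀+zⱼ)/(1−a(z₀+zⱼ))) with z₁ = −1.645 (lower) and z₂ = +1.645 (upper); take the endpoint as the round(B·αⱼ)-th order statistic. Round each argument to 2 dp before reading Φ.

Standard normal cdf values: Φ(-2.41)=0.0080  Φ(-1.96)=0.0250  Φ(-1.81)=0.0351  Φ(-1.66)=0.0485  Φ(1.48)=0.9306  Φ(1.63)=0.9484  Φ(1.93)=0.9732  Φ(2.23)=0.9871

(-0.173, 1.530)

Lower: z₀ + z₁ = -0.063 + (-1.645) = -1.708; 1 − a(z₀+z₁) = 1 − (0.040)(-1.708) = 1.0683; argument = -0.063 + (-1.708)/1.0683 = -1.6618 → -1.66.
α₁ = Φ(-1.66) = 0.0485; rank = round(400 × 0.0485) = 19; θ*₍19₎ = -0.173.
Upper: z₀ + z₂ = 1.582; 1 − a(z₀+z₂) = 0.9367; argument = 1.6259 → 1.63; α₂ = 0.9484; rank = 379; θ*₍379₎ = 1.530.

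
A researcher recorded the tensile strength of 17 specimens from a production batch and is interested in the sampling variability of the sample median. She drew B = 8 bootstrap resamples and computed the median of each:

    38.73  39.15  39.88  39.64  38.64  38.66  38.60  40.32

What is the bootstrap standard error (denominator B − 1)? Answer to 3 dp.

SE* = 0.665

Bootstrap SE is the standard deviation of the 8 replicate medians.
Mean of replicates: (38.73 + 39.15 + 39.88 + 39.64 + 38.64 + 38.66 + 38.60 + 40.32) / 8 = 313.6200 / 8 = 39.2025
Sum of squared deviations: (−0.4725)² + (−0.0525)² + (+0.6775)² + (+0.4375)² + (−0.5625)² + (−0.5425)² + (−0.6025)² + (+1.1175)² = 3.0990
Variance = 3.0990 / 7 = 0.4427
SE* = √0.4427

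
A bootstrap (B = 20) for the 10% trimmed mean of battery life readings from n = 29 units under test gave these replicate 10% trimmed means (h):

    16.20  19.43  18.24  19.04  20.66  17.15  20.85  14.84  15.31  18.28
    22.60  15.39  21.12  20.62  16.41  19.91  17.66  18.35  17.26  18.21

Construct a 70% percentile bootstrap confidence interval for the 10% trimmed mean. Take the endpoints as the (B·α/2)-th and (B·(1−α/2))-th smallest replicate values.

Sorted replicates: 14.84, 15.31, 15.39, 16.20, 16.41, 17.15, 17.26, 17.66, 18.21, 18.24, 18.28, 18.35, 19.04, 19.43, 19.91, 20.62, 20.66, 20.85, 21.12, 22.60
α = 0.30; lower rank = 20 × 0.150 = 3; upper rank = 20 × 0.850 = 17.
The 3rd smallest replicate is 15.39; the 17th is 20.66.

(15.39, 20.66)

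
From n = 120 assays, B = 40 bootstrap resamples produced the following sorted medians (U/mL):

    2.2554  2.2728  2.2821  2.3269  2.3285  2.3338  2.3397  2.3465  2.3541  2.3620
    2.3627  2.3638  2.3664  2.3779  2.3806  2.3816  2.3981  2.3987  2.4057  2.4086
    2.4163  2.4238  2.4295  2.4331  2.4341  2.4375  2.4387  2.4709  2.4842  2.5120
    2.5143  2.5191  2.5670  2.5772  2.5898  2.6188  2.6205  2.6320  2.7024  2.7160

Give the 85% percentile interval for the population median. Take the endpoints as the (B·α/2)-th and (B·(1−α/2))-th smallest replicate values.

α = 0.15; lower rank = 40 × 0.075 = 3; upper rank = 40 × 0.925 = 37.
The 3rd smallest replicate is 2.2821; the 37th is 2.6205.

(2.2821, 2.6205)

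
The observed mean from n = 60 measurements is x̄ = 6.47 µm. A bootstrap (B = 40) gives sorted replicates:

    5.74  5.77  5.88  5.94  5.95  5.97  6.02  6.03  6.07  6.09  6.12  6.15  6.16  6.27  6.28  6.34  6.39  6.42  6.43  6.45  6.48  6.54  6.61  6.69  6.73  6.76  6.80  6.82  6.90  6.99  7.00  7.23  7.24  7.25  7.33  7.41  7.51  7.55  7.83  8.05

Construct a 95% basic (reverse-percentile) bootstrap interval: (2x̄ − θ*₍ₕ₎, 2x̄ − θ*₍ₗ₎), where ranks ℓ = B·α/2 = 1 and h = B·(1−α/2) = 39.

Percentile endpoints at ranks 1 and 39: θ*₍1₎ = 5.74, θ*₍39₎ = 7.83.
Basic interval reflects these around x̄:
  lower = 2 × 6.47 − 7.83 = 5.11
  upper = 2 × 6.47 − 5.74 = 7.20

(5.11, 7.20)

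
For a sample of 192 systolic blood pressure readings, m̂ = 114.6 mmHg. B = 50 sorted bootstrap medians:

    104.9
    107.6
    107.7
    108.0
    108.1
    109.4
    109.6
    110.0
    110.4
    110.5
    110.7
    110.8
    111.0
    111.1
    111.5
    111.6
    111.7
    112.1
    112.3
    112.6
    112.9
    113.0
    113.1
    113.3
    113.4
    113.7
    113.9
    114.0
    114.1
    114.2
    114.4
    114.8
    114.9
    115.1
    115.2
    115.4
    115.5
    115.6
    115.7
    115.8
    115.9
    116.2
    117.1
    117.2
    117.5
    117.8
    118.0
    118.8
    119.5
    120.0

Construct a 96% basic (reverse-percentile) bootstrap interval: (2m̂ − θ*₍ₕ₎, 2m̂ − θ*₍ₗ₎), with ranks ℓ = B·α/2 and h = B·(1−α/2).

Percentile endpoints at ranks 1 and 49: θ*₍1₎ = 104.9, θ*₍49₎ = 119.5.
Basic interval reflects these around m̂:
  lower = 2 × 114.6 − 119.5 = 109.7
  upper = 2 × 114.6 − 104.9 = 124.3

(109.7, 124.3)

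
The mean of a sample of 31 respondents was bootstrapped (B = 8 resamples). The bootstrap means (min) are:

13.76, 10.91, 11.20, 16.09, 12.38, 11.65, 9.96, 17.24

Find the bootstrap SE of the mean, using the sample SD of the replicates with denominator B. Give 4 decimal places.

SE* = 2.4258

Bootstrap SE is the standard deviation of the 8 replicate means.
Mean of replicates: (13.76 + 10.91 + 11.20 + 16.09 + 12.38 + 11.65 + 9.96 + 17.24) / 8 = 103.19000 / 8 = 12.89875
Sum of squared deviations: (+0.86125)² + (−1.98875)² + (−1.69875)² + (+3.19125)² + (−0.51875)² + (−1.24875)² + (−2.93875)² + (+4.34125)² = 47.07789
Variance = 47.07789 / 8 = 5.88474
SE* = √5.88474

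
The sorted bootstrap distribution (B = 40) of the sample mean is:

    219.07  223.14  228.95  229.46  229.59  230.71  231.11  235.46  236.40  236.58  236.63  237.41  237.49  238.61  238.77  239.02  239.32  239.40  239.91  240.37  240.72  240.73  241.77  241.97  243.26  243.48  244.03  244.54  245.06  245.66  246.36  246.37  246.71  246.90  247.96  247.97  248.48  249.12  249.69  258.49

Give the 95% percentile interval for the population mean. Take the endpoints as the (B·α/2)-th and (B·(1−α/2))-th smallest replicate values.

(219.07, 249.69)

α = 0.05; lower rank = 40 × 0.025 = 1; upper rank = 40 × 0.975 = 39.
The 1st smallest replicate is 219.07; the 39th is 249.69.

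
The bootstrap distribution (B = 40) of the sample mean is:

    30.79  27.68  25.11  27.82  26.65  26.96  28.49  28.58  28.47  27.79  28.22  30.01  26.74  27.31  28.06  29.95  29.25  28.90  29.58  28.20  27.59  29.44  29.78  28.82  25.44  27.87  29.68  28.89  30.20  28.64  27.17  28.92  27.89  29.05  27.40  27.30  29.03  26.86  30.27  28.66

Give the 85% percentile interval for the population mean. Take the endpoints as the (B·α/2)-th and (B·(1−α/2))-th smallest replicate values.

Sorted replicates: 25.11, 25.44, 26.65, 26.74, 26.86, 26.96, 27.17, 27.30, 27.31, 27.40, 27.59, 27.68, 27.79, 27.82, 27.87, 27.89, 28.06, 28.20, 28.22, 28.47, 28.49, 28.58, 28.64, 28.66, 28.82, 28.89, 28.90, 28.92, 29.03, 29.05, 29.25, 29.44, 29.58, 29.68, 29.78, 29.95, 30.01, 30.20, 30.27, 30.79
α = 0.15; lower rank = 40 × 0.075 = 3; upper rank = 40 × 0.925 = 37.
The 3rd smallest replicate is 26.65; the 37th is 30.01.

(26.65, 30.01)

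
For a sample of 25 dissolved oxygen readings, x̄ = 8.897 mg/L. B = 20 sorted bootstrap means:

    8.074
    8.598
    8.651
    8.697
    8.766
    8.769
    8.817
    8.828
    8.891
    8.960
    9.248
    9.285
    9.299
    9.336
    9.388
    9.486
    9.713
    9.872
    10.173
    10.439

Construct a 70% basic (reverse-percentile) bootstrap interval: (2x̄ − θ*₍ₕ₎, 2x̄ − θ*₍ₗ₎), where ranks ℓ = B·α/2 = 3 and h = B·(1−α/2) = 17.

Percentile endpoints at ranks 3 and 17: θ*₍3₎ = 8.651, θ*₍17₎ = 9.713.
Basic interval reflects these around x̄:
  lower = 2 × 8.897 − 9.713 = 8.081
  upper = 2 × 8.897 − 8.651 = 9.143

(8.081, 9.143)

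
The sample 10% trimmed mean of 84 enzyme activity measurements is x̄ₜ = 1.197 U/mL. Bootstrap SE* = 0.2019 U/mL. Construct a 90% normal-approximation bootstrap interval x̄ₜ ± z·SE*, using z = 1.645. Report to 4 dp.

Margin = 1.645 × 0.2019 = 0.33213
Interval: 1.197 ± 0.33213

(0.8649, 1.5291)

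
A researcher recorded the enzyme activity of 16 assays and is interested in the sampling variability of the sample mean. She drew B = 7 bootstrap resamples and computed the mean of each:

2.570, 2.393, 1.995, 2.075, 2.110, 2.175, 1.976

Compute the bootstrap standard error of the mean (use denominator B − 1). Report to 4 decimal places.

SE* = 0.2195

Bootstrap SE is the standard deviation of the 7 replicate means.
Mean of replicates: (2.570 + 2.393 + 1.995 + 2.075 + 2.110 + 2.175 + 1.976) / 7 = 15.29400 / 7 = 2.18486
Sum of squared deviations: (+0.38514)² + (+0.20814)² + (−0.18986)² + (−0.10986)² + (−0.07486)² + (−0.00986)² + (−0.20886)² = 0.28909
Variance = 0.28909 / 6 = 0.04818
SE* = √0.04818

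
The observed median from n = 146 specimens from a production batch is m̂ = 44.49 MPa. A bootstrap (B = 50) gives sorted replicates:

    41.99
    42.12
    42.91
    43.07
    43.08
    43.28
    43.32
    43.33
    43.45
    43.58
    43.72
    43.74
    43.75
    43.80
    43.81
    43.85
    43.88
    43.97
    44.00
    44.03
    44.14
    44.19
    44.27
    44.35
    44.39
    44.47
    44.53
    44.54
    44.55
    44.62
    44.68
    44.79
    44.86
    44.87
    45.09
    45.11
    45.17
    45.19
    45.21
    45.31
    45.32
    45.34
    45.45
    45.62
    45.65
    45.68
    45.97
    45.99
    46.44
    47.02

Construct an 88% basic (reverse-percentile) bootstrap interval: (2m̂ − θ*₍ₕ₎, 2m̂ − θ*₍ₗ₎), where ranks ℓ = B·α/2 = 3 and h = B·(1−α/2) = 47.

Percentile endpoints at ranks 3 and 47: θ*₍3₎ = 42.91, θ*₍47₎ = 45.97.
Basic interval reflects these around m̂:
  lower = 2 × 44.49 − 45.97 = 43.01
  upper = 2 × 44.49 − 42.91 = 46.07

(43.01, 46.07)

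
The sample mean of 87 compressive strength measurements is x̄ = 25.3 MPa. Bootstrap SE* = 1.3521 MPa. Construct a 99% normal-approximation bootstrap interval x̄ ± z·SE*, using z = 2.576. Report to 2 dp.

Margin = 2.576 × 1.3521 = 3.483
Interval: 25.3 ± 3.483

(21.82, 28.78)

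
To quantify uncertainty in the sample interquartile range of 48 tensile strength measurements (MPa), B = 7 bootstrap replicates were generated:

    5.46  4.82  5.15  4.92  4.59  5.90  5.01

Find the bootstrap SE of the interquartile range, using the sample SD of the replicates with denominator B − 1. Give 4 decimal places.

SE* = 0.4374

Bootstrap SE is the standard deviation of the 7 replicate interquartile ranges.
Mean of replicates: (5.46 + 4.82 + 5.15 + 4.92 + 4.59 + 5.90 + 5.01) / 7 = 35.85000 / 7 = 5.12143
Sum of squared deviations: (+0.33857)² + (−0.30143)² + (+0.02857)² + (−0.20143)² + (−0.53143)² + (+0.77857)² + (−0.11143)² = 1.14789
Variance = 1.14789 / 6 = 0.19131
SE* = √0.19131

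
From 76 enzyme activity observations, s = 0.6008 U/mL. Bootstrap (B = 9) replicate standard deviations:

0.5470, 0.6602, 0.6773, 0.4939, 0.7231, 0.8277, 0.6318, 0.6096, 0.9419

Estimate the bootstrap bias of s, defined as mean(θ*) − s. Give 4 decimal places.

mean(θ*) = (0.5470 + 0.6602 + 0.6773 + 0.4939 + 0.7231 + 0.8277 + 0.6318 + 0.6096 + 0.9419) / 9 = 0.67917
bias = 0.67917 − 0.6008

bias = +0.0784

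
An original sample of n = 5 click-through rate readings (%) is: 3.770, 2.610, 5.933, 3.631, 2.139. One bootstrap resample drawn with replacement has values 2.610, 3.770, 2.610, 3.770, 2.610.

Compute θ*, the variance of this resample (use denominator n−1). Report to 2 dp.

Mean = 3.0740; sum of squared deviations = 1.6147
s² = 1.6147 / 4 = 0.4037

θ* = 0.40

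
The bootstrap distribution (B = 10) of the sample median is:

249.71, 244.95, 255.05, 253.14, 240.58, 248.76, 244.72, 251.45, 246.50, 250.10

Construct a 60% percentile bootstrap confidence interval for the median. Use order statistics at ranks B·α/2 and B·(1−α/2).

Sorted replicates: 240.58, 244.72, 244.95, 246.50, 248.76, 249.71, 250.10, 251.45, 253.14, 255.05
α = 0.40; lower rank = 10 × 0.200 = 2; upper rank = 10 × 0.800 = 8.
The 2nd smallest replicate is 244.72; the 8th is 251.45.

(244.72, 251.45)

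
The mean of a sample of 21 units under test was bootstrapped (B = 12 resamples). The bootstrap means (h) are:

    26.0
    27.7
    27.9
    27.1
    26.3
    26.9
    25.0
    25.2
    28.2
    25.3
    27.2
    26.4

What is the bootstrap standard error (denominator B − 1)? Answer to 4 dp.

SE* = 1.0812

Bootstrap SE is the standard deviation of the 12 replicate means.
Mean of replicates: (26.0 + 27.7 + 27.9 + 27.1 + 26.3 + 26.9 + 25.0 + 25.2 + 28.2 + 25.3 + 27.2 + 26.4) / 12 = 319.20000 / 12 = 26.60000
Sum of squared deviations: (−0.60000)² + (+1.10000)² + (+1.30000)² + (+0.50000)² + (−0.30000)² + (+0.30000)² + (−1.60000)² + (−1.40000)² + (+1.60000)² + (−1.30000)² + (+0.60000)² + (−0.20000)² = 12.86000
Variance = 12.86000 / 11 = 1.16909
SE* = √1.16909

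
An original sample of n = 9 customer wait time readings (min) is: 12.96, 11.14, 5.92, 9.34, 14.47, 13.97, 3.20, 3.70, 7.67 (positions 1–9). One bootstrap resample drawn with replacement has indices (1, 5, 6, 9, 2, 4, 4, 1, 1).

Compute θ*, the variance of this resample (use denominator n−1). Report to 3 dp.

Resample values: 12.96, 14.47, 13.97, 7.67, 11.14, 9.34, 9.34, 12.96, 12.96.
Mean = 11.6456; sum of squared deviations = 45.2556
s² = 45.2556 / 8 = 5.6570

θ* = 5.657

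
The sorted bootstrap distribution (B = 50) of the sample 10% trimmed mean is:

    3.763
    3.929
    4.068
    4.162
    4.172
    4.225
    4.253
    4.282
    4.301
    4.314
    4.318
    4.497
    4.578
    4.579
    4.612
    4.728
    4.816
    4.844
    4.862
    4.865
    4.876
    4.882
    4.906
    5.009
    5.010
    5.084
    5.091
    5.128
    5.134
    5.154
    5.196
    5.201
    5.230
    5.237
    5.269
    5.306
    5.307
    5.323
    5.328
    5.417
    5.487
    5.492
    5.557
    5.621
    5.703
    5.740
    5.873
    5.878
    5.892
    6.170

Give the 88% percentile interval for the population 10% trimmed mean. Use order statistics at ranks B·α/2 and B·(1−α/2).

(4.068, 5.873)

α = 0.12; lower rank = 50 × 0.060 = 3; upper rank = 50 × 0.940 = 47.
The 3rd smallest replicate is 4.068; the 47th is 5.873.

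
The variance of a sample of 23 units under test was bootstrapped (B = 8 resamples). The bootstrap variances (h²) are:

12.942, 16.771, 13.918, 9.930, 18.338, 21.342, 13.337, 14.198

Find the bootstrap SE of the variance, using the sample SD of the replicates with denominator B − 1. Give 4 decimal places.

SE* = 3.5646

Bootstrap SE is the standard deviation of the 8 replicate variances.
Mean of replicates: (12.942 + 16.771 + 13.918 + 9.930 + 18.338 + 21.342 + 13.337 + 14.198) / 8 = 120.77600 / 8 = 15.09700
Sum of squared deviations: (−2.15500)² + (+1.67400)² + (−1.17900)² + (−5.16700)² + (+3.24100)² + (+6.24500)² + (−1.76000)² + (−0.89900)² = 88.94414
Variance = 88.94414 / 7 = 12.70631
SE* = √12.70631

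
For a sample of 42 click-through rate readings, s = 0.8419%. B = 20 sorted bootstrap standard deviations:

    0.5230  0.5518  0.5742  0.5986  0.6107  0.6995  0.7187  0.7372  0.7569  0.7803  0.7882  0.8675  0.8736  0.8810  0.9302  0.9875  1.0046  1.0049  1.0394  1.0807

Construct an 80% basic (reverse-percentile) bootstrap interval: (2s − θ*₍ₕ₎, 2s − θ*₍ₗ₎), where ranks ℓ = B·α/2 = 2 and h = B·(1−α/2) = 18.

Percentile endpoints at ranks 2 and 18: θ*₍2₎ = 0.5518, θ*₍18₎ = 1.0049.
Basic interval reflects these around s:
  lower = 2 × 0.8419 − 1.0049 = 0.6789
  upper = 2 × 0.8419 − 0.5518 = 1.1320

(0.6789, 1.1320)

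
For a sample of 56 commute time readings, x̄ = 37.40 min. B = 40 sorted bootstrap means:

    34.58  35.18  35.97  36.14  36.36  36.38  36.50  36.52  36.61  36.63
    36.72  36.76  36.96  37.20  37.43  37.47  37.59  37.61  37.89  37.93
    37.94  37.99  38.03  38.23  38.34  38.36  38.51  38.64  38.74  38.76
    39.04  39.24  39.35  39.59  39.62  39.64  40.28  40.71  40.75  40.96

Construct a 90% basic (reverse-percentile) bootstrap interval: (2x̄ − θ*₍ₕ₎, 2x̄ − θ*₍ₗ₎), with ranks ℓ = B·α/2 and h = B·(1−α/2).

Percentile endpoints at ranks 2 and 38: θ*₍2₎ = 35.18, θ*₍38₎ = 40.71.
Basic interval reflects these around x̄:
  lower = 2 × 37.40 − 40.71 = 34.09
  upper = 2 × 37.40 − 35.18 = 39.62

(34.09, 39.62)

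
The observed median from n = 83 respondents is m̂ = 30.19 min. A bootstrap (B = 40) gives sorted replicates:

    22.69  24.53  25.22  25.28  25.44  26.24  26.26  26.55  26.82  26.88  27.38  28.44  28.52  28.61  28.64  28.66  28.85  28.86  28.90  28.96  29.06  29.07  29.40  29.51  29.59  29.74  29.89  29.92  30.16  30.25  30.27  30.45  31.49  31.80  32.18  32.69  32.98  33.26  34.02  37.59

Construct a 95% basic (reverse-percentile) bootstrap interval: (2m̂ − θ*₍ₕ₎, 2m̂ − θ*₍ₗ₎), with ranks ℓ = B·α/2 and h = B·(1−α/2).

(26.36, 37.69)

Percentile endpoints at ranks 1 and 39: θ*₍1₎ = 22.69, θ*₍39₎ = 34.02.
Basic interval reflects these around m̂:
  lower = 2 × 30.19 − 34.02 = 26.36
  upper = 2 × 30.19 − 22.69 = 37.69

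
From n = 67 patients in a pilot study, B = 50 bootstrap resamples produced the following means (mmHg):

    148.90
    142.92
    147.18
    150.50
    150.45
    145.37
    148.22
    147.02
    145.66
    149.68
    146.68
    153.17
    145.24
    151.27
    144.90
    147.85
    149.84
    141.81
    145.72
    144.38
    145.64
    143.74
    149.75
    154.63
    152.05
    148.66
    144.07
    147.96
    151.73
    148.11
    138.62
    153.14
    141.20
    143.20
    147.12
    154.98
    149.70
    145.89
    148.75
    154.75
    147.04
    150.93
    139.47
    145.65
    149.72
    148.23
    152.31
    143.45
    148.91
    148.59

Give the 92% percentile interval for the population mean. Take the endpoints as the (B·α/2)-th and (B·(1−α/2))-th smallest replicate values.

Sorted replicates: 138.62, 139.47, 141.20, 141.81, 142.92, 143.20, 143.45, 143.74, 144.07, 144.38, 144.90, 145.24, 145.37, 145.64, 145.65, 145.66, 145.72, 145.89, 146.68, 147.02, 147.04, 147.12, 147.18, 147.85, 147.96, 148.11, 148.22, 148.23, 148.59, 148.66, 148.75, 148.90, 148.91, 149.68, 149.70, 149.72, 149.75, 149.84, 150.45, 150.50, 150.93, 151.27, 151.73, 152.05, 152.31, 153.14, 153.17, 154.63, 154.75, 154.98
α = 0.08; lower rank = 50 × 0.040 = 2; upper rank = 50 × 0.960 = 48.
The 2nd smallest replicate is 139.47; the 48th is 154.63.

(139.47, 154.63)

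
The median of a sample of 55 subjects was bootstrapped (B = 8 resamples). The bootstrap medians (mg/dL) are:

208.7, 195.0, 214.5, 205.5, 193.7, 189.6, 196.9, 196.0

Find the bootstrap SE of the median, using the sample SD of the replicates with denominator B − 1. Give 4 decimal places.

Bootstrap SE is the standard deviation of the 8 replicate medians.
Mean of replicates: (208.7 + 195.0 + 214.5 + 205.5 + 193.7 + 189.6 + 196.9 + 196.0) / 8 = 1599.90000 / 8 = 199.98750
Sum of squared deviations: (+8.71250)² + (−4.98750)² + (+14.51250)² + (+5.51250)² + (−6.28750)² + (−10.38750)² + (−3.08750)² + (−3.98750)² = 514.64875
Variance = 514.64875 / 7 = 73.52125
SE* = √73.52125

SE* = 8.5745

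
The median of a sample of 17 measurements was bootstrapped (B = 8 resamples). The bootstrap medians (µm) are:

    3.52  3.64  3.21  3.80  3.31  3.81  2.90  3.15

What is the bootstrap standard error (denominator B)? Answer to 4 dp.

Bootstrap SE is the standard deviation of the 8 replicate medians.
Mean of replicates: (3.52 + 3.64 + 3.21 + 3.80 + 3.31 + 3.81 + 2.90 + 3.15) / 8 = 27.34000 / 8 = 3.41750
Sum of squared deviations: (+0.10250)² + (+0.22250)² + (−0.20750)² + (+0.38250)² + (−0.10750)² + (+0.39250)² + (−0.51750)² + (−0.26750)² = 0.75435
Variance = 0.75435 / 8 = 0.09429
SE* = √0.09429

SE* = 0.3071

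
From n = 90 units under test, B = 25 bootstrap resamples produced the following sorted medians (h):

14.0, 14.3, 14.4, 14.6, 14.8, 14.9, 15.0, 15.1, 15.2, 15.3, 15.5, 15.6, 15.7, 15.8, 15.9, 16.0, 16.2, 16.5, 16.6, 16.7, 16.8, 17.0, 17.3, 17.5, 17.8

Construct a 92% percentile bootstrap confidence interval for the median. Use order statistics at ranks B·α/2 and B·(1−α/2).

α = 0.08; lower rank = 25 × 0.040 = 1; upper rank = 25 × 0.960 = 24.
The 1st smallest replicate is 14.0; the 24th is 17.5.

(14.0, 17.5)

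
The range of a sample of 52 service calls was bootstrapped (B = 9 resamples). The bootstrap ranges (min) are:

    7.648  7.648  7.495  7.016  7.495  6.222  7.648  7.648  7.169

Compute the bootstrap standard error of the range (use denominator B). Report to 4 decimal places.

Bootstrap SE is the standard deviation of the 9 replicate ranges.
Mean of replicates: (7.648 + 7.648 + 7.495 + 7.016 + 7.495 + 6.222 + 7.648 + 7.648 + 7.169) / 9 = 65.98900 / 9 = 7.33211
Sum of squared deviations: (+0.31589)² + (+0.31589)² + (+0.16289)² + (−0.31611)² + (+0.16289)² + (−1.11011)² + (+0.31589)² + (+0.31589)² + (−0.16311)² = 1.81109
Variance = 1.81109 / 9 = 0.20123
SE* = √0.20123

SE* = 0.4486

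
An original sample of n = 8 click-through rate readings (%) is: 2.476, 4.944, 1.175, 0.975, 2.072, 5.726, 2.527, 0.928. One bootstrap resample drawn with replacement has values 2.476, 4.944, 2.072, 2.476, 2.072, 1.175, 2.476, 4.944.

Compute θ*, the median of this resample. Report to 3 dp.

Sorted: 1.175, 2.072, 2.072, 2.476, 2.476, 2.476, 4.944, 4.944
Median = average of the two middle values = 2.476

θ* = 2.476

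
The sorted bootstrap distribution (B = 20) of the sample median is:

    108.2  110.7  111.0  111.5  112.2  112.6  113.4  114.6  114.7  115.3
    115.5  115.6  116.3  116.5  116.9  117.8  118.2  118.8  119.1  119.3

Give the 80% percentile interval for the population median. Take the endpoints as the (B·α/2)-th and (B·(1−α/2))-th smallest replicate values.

(110.7, 118.8)

α = 0.20; lower rank = 20 × 0.100 = 2; upper rank = 20 × 0.900 = 18.
The 2nd smallest replicate is 110.7; the 18th is 118.8.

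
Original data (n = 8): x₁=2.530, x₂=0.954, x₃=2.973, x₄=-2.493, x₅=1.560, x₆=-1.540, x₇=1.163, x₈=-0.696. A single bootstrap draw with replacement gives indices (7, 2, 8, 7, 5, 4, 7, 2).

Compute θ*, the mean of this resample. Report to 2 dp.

Resample values: 1.163, 0.954, -0.696, 1.163, 1.560, -2.493, 1.163, 0.954.
Mean = (1.163 + 0.954 + (-0.696) + 1.163 + 1.560 + (-2.493) + 1.163 + 0.954) / 8 = 3.7680 / 8 = 0.47

θ* = 0.47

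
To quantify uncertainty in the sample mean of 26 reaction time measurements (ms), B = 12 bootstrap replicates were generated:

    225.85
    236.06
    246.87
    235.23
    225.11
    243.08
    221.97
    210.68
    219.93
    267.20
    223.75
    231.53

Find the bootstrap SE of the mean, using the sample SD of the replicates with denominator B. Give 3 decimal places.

Bootstrap SE is the standard deviation of the 12 replicate means.
Mean of replicates: (225.85 + 236.06 + 246.87 + 235.23 + 225.11 + 243.08 + 221.97 + 210.68 + 219.93 + 267.20 + 223.75 + 231.53) / 12 = 2787.2600 / 12 = 232.2717
Sum of squared deviations: (−6.4217)² + (+3.7883)² + (+14.5983)² + (+2.9583)² + (−7.1617)² + (+10.8083)² + (−10.3017)² + (−21.5917)² + (−12.3417)² + (+34.9283)² + (−8.5217)² + (−0.7417)² = 2463.3604
Variance = 2463.3604 / 12 = 205.2800
SE* = √205.2800

SE* = 14.328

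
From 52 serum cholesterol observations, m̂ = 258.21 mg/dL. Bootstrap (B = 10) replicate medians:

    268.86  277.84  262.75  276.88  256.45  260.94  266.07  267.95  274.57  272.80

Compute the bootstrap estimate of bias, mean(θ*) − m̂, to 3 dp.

bias = +10.301

mean(θ*) = (268.86 + 277.84 + 262.75 + 276.88 + 256.45 + 260.94 + 266.07 + 267.95 + 274.57 + 272.80) / 10 = 268.5110
bias = 268.5110 − 258.21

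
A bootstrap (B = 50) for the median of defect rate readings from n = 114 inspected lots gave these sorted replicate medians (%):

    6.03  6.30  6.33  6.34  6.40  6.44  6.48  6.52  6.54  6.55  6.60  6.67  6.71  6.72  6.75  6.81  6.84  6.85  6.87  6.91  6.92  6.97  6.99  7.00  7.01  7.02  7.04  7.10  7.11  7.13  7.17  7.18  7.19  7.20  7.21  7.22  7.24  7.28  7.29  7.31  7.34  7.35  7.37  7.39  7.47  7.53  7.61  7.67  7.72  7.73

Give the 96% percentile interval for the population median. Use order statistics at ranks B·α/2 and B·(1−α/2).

(6.03, 7.72)

α = 0.04; lower rank = 50 × 0.020 = 1; upper rank = 50 × 0.980 = 49.
The 1st smallest replicate is 6.03; the 49th is 7.72.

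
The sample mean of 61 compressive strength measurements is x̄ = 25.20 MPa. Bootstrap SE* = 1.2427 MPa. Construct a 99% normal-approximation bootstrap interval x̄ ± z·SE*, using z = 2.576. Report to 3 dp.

Margin = 2.576 × 1.2427 = 3.2012
Interval: 25.20 ± 3.2012

(21.999, 28.401)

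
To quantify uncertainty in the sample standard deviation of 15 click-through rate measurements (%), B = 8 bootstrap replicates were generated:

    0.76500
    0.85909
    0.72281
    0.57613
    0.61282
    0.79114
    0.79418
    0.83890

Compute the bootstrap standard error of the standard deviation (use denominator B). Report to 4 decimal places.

SE* = 0.0957

Bootstrap SE is the standard deviation of the 8 replicate standard deviations.
Mean of replicates: (0.76500 + 0.85909 + 0.72281 + 0.57613 + 0.61282 + 0.79114 + 0.79418 + 0.83890) / 8 = 5.960070 / 8 = 0.745009
Sum of squared deviations: (+0.019991)² + (+0.114081)² + (−0.022199)² + (−0.168879)² + (−0.132189)² + (+0.046131)² + (+0.049171)² + (+0.093891)² = 0.073262
Variance = 0.073262 / 8 = 0.009158
SE* = √0.009158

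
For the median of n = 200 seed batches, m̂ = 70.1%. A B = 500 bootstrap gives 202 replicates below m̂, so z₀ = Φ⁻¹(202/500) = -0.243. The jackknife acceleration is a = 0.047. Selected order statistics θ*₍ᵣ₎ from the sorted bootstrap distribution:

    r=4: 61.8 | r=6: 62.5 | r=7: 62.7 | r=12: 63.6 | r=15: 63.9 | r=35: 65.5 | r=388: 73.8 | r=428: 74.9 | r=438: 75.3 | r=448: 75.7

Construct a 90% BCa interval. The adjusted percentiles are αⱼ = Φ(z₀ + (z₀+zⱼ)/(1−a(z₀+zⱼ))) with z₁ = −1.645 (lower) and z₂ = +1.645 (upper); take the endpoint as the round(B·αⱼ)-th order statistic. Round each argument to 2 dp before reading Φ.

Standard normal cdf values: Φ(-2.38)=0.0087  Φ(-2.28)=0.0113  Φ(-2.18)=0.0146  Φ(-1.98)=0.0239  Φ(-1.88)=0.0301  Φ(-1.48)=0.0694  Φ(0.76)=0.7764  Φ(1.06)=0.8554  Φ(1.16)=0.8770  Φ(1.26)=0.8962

(63.6, 75.7)

Lower: z₀ + z₁ = -0.243 + (-1.645) = -1.888; 1 − a(z₀+z₁) = 1 − (0.047)(-1.888) = 1.0887; argument = -0.243 + (-1.888)/1.0887 = -1.9771 → -1.98.
α₁ = Φ(-1.98) = 0.0239; rank = round(500 × 0.0239) = 12; θ*₍12₎ = 63.6.
Upper: z₀ + z₂ = 1.402; 1 − a(z₀+z₂) = 0.9341; argument = 1.2579 → 1.26; α₂ = 0.8962; rank = 448; θ*₍448₎ = 75.7.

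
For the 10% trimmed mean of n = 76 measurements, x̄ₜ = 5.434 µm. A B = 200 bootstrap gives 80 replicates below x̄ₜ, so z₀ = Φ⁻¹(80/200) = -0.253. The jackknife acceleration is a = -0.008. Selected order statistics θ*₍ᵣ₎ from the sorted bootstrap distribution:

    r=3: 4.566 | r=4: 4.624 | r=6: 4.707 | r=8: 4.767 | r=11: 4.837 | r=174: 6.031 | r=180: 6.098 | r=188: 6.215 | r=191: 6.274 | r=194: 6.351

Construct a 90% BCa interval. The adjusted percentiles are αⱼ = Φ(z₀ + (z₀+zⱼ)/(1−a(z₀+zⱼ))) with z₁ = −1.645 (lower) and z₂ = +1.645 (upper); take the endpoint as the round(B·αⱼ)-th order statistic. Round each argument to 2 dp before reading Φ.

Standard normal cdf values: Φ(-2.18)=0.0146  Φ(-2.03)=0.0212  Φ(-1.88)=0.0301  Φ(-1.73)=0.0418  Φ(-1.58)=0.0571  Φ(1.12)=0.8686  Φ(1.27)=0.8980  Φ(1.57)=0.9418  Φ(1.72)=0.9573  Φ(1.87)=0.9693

(4.566, 6.031)

Lower: z₀ + z₁ = -0.253 + (-1.645) = -1.898; 1 − a(z₀+z₁) = 1 − (-0.008)(-1.898) = 0.9848; argument = -0.253 + (-1.898)/0.9848 = -2.1803 → -2.18.
α₁ = Φ(-2.18) = 0.0146; rank = round(200 × 0.0146) = 3; θ*₍3₎ = 4.566.
Upper: z₀ + z₂ = 1.392; 1 − a(z₀+z₂) = 1.0111; argument = 1.1237 → 1.12; α₂ = 0.8686; rank = 174; θ*₍174₎ = 6.031.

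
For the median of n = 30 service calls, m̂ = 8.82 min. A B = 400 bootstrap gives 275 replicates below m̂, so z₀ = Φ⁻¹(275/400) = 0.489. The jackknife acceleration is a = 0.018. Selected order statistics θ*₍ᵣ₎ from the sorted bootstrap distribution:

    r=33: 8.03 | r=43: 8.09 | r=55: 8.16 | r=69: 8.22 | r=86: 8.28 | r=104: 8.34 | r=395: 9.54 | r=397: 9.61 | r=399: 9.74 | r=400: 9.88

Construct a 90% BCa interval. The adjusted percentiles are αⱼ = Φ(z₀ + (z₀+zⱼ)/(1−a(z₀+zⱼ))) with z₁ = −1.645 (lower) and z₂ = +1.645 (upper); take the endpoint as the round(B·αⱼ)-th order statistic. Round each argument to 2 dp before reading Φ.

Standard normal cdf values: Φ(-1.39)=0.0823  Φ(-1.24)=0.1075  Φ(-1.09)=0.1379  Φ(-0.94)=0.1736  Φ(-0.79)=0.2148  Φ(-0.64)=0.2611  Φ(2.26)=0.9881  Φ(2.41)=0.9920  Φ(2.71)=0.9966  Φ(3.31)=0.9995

(8.34, 9.74)

Lower: z₀ + z₁ = 0.489 + (-1.645) = -1.156; 1 − a(z₀+z₁) = 1 − (0.018)(-1.156) = 1.0208; argument = 0.489 + (-1.156)/1.0208 = -0.6434 → -0.64.
α₁ = Φ(-0.64) = 0.2611; rank = round(400 × 0.2611) = 104; θ*₍104₎ = 8.34.
Upper: z₀ + z₂ = 2.134; 1 − a(z₀+z₂) = 0.9616; argument = 2.7082 → 2.71; α₂ = 0.9966; rank = 399; θ*₍399₎ = 9.74.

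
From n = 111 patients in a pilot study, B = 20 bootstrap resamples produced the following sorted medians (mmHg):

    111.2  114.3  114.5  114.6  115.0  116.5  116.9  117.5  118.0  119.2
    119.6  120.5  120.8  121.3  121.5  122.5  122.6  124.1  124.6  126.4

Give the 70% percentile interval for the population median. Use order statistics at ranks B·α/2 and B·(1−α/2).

(114.5, 122.6)

α = 0.30; lower rank = 20 × 0.150 = 3; upper rank = 20 × 0.850 = 17.
The 3rd smallest replicate is 114.5; the 17th is 122.6.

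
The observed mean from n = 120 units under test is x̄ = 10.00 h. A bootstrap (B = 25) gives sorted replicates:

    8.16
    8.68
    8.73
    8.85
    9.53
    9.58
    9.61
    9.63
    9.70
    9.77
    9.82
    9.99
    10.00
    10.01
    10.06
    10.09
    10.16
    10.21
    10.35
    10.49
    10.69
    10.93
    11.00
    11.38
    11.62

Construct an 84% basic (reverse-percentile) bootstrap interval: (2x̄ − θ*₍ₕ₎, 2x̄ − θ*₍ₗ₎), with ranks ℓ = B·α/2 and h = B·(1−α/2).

(9.00, 11.32)

Percentile endpoints at ranks 2 and 23: θ*₍2₎ = 8.68, θ*₍23₎ = 11.00.
Basic interval reflects these around x̄:
  lower = 2 × 10.00 − 11.00 = 9.00
  upper = 2 × 10.00 − 8.68 = 11.32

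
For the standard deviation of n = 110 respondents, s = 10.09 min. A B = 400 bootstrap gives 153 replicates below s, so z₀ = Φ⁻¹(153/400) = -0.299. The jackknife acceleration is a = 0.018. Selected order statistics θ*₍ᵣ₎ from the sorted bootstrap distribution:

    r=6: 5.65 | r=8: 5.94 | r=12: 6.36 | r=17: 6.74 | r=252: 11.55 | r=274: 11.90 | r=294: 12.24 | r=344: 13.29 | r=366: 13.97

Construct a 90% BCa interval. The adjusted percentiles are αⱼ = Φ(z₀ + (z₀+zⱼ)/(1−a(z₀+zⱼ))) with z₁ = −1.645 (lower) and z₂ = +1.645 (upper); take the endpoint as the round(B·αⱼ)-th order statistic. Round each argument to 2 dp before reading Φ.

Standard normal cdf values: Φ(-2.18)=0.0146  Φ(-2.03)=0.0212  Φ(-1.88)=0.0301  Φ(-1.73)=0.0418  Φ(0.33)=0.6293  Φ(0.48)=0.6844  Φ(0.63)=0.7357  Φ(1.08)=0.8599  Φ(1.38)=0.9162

Lower: z₀ + z₁ = -0.299 + (-1.645) = -1.944; 1 − a(z₀+z₁) = 1 − (0.018)(-1.944) = 1.0350; argument = -0.299 + (-1.944)/1.0350 = -2.1773 → -2.18.
α₁ = Φ(-2.18) = 0.0146; rank = round(400 × 0.0146) = 6; θ*₍6₎ = 5.65.
Upper: z₀ + z₂ = 1.346; 1 − a(z₀+z₂) = 0.9758; argument = 1.0804 → 1.08; α₂ = 0.8599; rank = 344; θ*₍344₎ = 13.29.

(5.65, 13.29)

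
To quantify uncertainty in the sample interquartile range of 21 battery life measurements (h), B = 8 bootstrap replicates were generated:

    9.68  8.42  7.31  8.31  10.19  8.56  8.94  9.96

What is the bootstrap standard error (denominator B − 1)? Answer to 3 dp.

SE* = 0.972

Bootstrap SE is the standard deviation of the 8 replicate interquartile ranges.
Mean of replicates: (9.68 + 8.42 + 7.31 + 8.31 + 10.19 + 8.56 + 8.94 + 9.96) / 8 = 71.3700 / 8 = 8.9213
Sum of squared deviations: (+0.7587)² + (−0.5013)² + (−1.6113)² + (−0.6113)² + (+1.2687)² + (−0.3613)² + (+0.0187)² + (+1.0388)² = 6.6163
Variance = 6.6163 / 7 = 0.9452
SE* = √0.9452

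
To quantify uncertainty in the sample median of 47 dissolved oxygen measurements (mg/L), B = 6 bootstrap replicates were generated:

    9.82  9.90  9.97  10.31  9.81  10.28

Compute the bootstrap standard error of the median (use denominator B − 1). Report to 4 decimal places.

SE* = 0.2247

Bootstrap SE is the standard deviation of the 6 replicate medians.
Mean of replicates: (9.82 + 9.90 + 9.97 + 10.31 + 9.81 + 10.28) / 6 = 60.09000 / 6 = 10.01500
Sum of squared deviations: (−0.19500)² + (−0.11500)² + (−0.04500)² + (+0.29500)² + (−0.20500)² + (+0.26500)² = 0.25255
Variance = 0.25255 / 5 = 0.05051
SE* = √0.05051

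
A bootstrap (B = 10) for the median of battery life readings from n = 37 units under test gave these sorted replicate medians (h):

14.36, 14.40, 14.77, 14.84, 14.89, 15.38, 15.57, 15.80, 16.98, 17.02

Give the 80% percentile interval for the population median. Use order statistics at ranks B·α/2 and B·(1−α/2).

(14.36, 16.98)

α = 0.20; lower rank = 10 × 0.100 = 1; upper rank = 10 × 0.900 = 9.
The 1st smallest replicate is 14.36; the 9th is 16.98.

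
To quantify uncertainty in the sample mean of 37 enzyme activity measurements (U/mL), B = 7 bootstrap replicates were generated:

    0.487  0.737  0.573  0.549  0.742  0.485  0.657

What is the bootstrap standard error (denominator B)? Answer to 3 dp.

SE* = 0.101

Bootstrap SE is the standard deviation of the 7 replicate means.
Mean of replicates: (0.487 + 0.737 + 0.573 + 0.549 + 0.742 + 0.485 + 0.657) / 7 = 4.2300 / 7 = 0.6043
Sum of squared deviations: (−0.1173)² + (+0.1327)² + (−0.0313)² + (−0.0553)² + (+0.1377)² + (−0.1193)² + (+0.0527)² = 0.0714
Variance = 0.0714 / 7 = 0.0102
SE* = √0.0102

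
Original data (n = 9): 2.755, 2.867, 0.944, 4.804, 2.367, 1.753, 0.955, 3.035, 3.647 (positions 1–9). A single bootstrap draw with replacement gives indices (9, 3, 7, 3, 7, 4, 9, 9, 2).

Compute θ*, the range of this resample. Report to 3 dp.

θ* = 3.860

Resample values: 3.647, 0.944, 0.955, 0.944, 0.955, 4.804, 3.647, 3.647, 2.867.
Range = 4.804 − 0.944 = 3.860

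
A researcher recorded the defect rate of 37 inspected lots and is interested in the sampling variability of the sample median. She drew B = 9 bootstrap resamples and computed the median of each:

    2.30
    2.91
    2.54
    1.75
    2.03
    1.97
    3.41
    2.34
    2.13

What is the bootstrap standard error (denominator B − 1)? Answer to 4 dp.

SE* = 0.5154

Bootstrap SE is the standard deviation of the 9 replicate medians.
Mean of replicates: (2.30 + 2.91 + 2.54 + 1.75 + 2.03 + 1.97 + 3.41 + 2.34 + 2.13) / 9 = 21.38000 / 9 = 2.37556
Sum of squared deviations: (−0.07556)² + (+0.53444)² + (+0.16444)² + (−0.62556)² + (−0.34556)² + (−0.40556)² + (+1.03444)² + (−0.03556)² + (−0.24556)² = 2.12522
Variance = 2.12522 / 8 = 0.26565
SE* = √0.26565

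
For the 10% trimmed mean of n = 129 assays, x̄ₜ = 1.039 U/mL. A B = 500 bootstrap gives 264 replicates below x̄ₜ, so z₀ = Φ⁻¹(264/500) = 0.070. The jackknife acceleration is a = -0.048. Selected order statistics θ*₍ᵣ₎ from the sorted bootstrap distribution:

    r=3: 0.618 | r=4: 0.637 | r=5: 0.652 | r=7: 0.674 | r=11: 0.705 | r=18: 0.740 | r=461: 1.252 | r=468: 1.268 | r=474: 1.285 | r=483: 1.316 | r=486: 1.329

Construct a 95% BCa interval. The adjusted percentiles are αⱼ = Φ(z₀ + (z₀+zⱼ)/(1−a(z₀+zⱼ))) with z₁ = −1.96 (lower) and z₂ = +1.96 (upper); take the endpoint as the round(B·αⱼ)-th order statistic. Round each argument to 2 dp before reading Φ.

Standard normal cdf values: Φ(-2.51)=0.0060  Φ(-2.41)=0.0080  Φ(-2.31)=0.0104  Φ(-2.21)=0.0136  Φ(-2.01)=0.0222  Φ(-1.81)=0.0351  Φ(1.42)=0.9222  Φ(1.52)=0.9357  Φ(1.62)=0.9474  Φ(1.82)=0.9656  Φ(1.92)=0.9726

Lower: z₀ + z₁ = 0.070 + (-1.960) = -1.890; 1 − a(z₀+z₁) = 1 − (-0.048)(-1.890) = 0.9093; argument = 0.070 + (-1.890)/0.9093 = -2.0086 → -2.01.
α₁ = Φ(-2.01) = 0.0222; rank = round(500 × 0.0222) = 11; θ*₍11₎ = 0.705.
Upper: z₀ + z₂ = 2.030; 1 − a(z₀+z₂) = 1.0974; argument = 1.9198 → 1.92; α₂ = 0.9726; rank = 486; θ*₍486₎ = 1.329.

(0.705, 1.329)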